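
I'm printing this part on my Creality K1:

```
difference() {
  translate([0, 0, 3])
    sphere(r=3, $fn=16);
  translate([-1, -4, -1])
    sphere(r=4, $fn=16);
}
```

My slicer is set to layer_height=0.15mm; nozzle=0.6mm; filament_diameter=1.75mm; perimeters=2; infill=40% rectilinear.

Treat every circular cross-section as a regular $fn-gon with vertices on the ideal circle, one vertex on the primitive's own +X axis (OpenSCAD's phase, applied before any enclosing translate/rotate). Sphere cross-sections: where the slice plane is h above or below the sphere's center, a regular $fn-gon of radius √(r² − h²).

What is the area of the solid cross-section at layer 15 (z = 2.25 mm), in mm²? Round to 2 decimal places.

At z = 2.25 mm: the sphere: section is a regular 16-gon, circumradius = √(r²−h²) = √(3²−0.75²) = 2.905 (area = (16/2)·2.905²·sin(360°/16) = 25.83 mm²); the r=4 sphere at (-1, -4) contributes a regular 16-gon of circumradius √(4²−3.25²) = 2.332 (area = (16/2)·2.332²·sin(360°/16) = 16.65 mm²); Taking the first minus the rest: starting from the r=3 sphere (25.83 mm²), the r=4 sphere at (-1, -4) partially overlaps it — only the 2.21 mm² overlap (of its 16.65 mm²) is removed, clipping the outline — area = 23.62 mm². Overall, the cross-section is a single solid region. Net area = 23.62 mm².

23.62 mm²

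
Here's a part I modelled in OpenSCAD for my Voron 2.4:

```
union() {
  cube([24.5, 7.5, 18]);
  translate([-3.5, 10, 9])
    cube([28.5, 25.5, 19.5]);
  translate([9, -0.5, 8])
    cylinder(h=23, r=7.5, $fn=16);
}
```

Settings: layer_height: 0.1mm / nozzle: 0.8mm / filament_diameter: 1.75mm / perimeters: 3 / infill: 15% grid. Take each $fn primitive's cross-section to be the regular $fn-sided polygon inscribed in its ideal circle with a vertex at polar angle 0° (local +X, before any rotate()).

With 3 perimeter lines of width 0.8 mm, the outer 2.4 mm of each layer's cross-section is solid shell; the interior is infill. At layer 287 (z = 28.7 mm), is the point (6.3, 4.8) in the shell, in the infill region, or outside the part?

At z = 28.7 mm: the cube does not reach this height (z outside [0, 18]); the cube at (-3.5, 10) is absent (z outside [9, 28.5]); the r=7.5 cylinder at (9, -0.5) gives a regular 16-gon of circumradius 7.5 (constant along its height); Combining (union): only the r=7.5 cylinder at (9, -0.5) is present, so the union is just that shape — 1 connected region. Overall, the cross-section is a single solid region. The nearest boundary edge runs (6.13, 6.43)→(3.70, 4.80); distance from the point to it = 1.45 mm. The point is inside the cross-section, 1.45 mm from the nearest boundary — within the 2.4 mm shell band (3 × 0.8).

shell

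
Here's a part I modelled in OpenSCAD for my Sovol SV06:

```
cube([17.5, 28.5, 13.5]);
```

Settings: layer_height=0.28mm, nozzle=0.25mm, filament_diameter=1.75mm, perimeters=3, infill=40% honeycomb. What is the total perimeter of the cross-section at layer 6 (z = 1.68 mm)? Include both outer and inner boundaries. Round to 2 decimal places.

At z = 1.68 mm: the 17.5×28.5 cube contributes its full rectangle (perimeter 92.00 mm). Overall, the cross-section is a single solid region. Total boundary length (outer) = 92.00 mm.

92.00 mm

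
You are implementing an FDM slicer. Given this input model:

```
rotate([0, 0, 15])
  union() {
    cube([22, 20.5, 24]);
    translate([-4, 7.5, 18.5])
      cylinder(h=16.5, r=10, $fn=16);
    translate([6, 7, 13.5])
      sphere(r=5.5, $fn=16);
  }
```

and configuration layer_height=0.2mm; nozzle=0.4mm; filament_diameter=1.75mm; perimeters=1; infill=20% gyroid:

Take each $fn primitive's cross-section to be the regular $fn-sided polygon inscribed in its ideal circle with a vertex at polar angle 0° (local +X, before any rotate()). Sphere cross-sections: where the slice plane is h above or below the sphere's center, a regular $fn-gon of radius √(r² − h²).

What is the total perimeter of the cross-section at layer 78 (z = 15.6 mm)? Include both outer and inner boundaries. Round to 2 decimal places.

At z = 15.6 mm: the cube (footprint 22×20.5) is included at this height (perimeter 85.00 mm); the cylinder at (-4, 7.5) is absent (z outside [18.5, 35]); the sphere at (6, 7): section is a regular 16-gon, circumradius = √(r²−h²) = √(5.5²−2.1²) = 5.083 (perimeter = 2·16·5.083·sin(180°/16) = 31.73 mm); Merging all regions: the r=5.5 sphere at (6, 7) lies entirely inside the 22×20.5 cube, so the union is just the 22×20.5 cube — boundary = 85.00 mm; (whole slice rotated 15° about Z — lengths, areas and connectivity unchanged). Overall, the cross-section is a single solid region. Total boundary length (outer) = 85.00 mm.

85.00 mm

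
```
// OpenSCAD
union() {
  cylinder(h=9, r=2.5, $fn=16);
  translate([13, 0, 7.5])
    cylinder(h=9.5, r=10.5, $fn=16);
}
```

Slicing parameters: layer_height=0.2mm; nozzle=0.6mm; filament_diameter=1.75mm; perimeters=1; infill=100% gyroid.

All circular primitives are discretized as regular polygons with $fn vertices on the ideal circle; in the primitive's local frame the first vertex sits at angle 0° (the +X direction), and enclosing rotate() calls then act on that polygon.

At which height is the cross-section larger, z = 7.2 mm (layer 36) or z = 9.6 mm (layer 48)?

layer 48 (z = 9.6 mm)

Layer 36 (z = 7.2): the r=2.5 cylinder contributes a regular 16-gon of circumradius 2.5 (area = (16/2)·2.500²·sin(360°/16) = 19.13 mm²); the cylinder at (13, 0) does not reach this height (z outside [7.5, 17]); Merging all regions: only the r=2.5 cylinder is present, so the union is just that shape — area = 19.13 mm². So its area = 19.13 mm². Layer 48 (z = 9.6): the cylinder does not reach this height (z outside [0, 9]); the r=10.5 cylinder at (13, 0) contributes a regular 16-gon of circumradius 10.5 (area = (16/2)·10.500²·sin(360°/16) = 337.53 mm²); Merging all regions: only the r=10.5 cylinder at (13, 0) is present, so the union is just that shape — area = 337.53 mm². So its area = 337.53 mm². Layer 48 is larger (337.53 vs 19.13 mm²).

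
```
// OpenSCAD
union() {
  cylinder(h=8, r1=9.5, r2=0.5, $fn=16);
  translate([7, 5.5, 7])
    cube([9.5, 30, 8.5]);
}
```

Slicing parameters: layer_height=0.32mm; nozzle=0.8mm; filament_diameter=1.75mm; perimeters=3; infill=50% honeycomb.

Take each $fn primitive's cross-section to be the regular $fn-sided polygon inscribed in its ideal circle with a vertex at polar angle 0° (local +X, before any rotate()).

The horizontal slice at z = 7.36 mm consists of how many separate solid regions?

At z = 7.36 mm: the cone contributes a regular 16-gon of circumradius 1.220 (interpolated between r1=9.5 and r2=0.5 at t=0.920); the 9.5×30 cube at (7, 5.5) contributes its full rectangle; Merging all regions: the 2 present regions are separate (no shared area or edge), so areas and boundary lengths simply add and each stays a separate island — 2 connected regions. The result has 2 disconnected regions.

2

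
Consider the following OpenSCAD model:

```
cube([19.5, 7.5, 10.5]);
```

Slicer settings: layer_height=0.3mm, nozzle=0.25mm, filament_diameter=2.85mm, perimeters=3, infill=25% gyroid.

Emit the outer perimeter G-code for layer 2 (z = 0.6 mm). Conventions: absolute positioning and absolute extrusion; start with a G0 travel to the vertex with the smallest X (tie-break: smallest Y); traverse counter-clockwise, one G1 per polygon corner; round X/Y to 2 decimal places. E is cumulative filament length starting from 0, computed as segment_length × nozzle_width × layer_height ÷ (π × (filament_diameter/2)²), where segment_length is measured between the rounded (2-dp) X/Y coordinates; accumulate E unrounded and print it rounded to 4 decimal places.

G0 X0.00 Y0.00 Z0.60
G1 X19.50 Y0.00 E0.2293
G1 X19.50 Y7.50 E0.3174
G1 X0.00 Y7.50 E0.5467
G1 X0.00 Y0.00 E0.6349

At z = 0.6 mm: the 19.5×7.5 cube contributes its full rectangle. The outline is a single polygon with 4 vertices. Extrusion per mm of travel: 0.25 × 0.3 / (π × 1.425²) = 0.011757. Accumulating E over each segment gives final E = 0.6349.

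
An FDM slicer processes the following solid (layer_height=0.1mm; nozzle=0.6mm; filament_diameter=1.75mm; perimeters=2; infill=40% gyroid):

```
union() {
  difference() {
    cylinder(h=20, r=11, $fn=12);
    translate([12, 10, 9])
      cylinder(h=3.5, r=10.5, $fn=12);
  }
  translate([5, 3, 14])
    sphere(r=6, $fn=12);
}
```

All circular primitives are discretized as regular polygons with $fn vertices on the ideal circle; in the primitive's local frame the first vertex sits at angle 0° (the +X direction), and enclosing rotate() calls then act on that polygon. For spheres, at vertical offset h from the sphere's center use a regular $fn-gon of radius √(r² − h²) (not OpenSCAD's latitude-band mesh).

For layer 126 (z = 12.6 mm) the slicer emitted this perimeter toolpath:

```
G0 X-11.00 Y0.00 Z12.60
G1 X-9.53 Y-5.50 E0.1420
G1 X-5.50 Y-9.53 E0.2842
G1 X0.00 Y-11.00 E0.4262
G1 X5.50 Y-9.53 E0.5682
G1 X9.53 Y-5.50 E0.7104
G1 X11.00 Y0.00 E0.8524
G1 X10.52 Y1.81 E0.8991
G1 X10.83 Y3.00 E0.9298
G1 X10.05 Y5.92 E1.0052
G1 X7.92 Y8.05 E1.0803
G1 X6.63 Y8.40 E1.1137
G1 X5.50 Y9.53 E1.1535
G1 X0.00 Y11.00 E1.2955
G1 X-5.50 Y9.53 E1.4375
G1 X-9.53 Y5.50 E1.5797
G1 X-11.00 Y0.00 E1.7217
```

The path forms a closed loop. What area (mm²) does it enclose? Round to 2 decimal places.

367.60 mm²

Apply the shoelace formula to the sequence of (X, Y) vertices; enclosed area = 367.60 mm².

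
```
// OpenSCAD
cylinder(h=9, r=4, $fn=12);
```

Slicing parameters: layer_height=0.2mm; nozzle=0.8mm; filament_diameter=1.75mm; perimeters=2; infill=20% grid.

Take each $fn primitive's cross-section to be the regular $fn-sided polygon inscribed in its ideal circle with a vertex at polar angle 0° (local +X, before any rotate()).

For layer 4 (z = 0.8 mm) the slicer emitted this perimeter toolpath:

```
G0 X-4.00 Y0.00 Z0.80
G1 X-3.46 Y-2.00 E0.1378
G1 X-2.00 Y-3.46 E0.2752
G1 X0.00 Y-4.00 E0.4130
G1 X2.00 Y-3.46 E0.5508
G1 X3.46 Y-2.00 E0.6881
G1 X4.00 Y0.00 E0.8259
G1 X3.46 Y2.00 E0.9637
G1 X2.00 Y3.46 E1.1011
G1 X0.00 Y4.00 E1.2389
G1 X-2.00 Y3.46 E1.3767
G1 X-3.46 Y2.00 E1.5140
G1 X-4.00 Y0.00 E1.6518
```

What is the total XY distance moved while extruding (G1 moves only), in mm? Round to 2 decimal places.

24.83 mm

Sum the Euclidean lengths of each G1 segment: total = 24.83 mm.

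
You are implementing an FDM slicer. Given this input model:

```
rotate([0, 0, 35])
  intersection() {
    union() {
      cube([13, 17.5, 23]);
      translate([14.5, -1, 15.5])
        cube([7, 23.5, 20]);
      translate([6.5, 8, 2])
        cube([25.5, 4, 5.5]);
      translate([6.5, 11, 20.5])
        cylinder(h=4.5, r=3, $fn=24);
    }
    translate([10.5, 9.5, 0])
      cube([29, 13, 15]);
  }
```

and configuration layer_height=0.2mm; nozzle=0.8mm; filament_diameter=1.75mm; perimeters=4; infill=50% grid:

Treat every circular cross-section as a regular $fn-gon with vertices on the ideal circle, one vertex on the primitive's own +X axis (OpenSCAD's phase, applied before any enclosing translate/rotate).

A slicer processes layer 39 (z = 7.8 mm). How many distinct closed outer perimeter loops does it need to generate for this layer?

1

At z = 7.8 mm: the cube (footprint 13×17.5) is included at this height; the cube at (14.5, -1) does not reach this height (z outside [15.5, 35.5]); the cube at (6.5, 8) is not intersected at this z (z outside [2, 7.5]); the cylinder at (6.5, 11) does not reach this height (z outside [20.5, 25]); Combining (union): only the 13×17.5 cube is present, so the union is just that shape — 1 connected region; the cube at (10.5, 9.5) (footprint 29×13) is included at this height; Keeping only the common overlap: the 29×13 cube at (10.5, 9.5) partially overlaps the result so far; clipping to the common part keeps 20.00 mm² — 1 connected region; (whole slice rotated 35° about Z — lengths, areas and connectivity unchanged). The result has 1 disconnected region.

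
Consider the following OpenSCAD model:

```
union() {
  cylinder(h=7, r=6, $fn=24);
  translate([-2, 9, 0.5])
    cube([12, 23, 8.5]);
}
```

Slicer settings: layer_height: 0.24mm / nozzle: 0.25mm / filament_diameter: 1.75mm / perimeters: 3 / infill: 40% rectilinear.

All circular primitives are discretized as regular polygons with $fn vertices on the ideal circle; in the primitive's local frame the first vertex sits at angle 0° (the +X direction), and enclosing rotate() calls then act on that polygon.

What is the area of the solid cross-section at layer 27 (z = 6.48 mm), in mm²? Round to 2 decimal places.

387.81 mm²

At z = 6.48 mm: the r=6 cylinder gives a regular 24-gon of circumradius 6 (constant along its height) (area = (24/2)·6.000²·sin(360°/24) = 111.81 mm²); the cube at (-2, 9) is present — its section is the full 12×23 rectangle (area 276.00 mm²); Taking the union: the 2 present regions are separate (no shared area or edge), so areas and boundary lengths simply add and each stays a separate island — area = 387.81 mm². Overall, the cross-section has 2 separate islands. Net area = 387.81 mm².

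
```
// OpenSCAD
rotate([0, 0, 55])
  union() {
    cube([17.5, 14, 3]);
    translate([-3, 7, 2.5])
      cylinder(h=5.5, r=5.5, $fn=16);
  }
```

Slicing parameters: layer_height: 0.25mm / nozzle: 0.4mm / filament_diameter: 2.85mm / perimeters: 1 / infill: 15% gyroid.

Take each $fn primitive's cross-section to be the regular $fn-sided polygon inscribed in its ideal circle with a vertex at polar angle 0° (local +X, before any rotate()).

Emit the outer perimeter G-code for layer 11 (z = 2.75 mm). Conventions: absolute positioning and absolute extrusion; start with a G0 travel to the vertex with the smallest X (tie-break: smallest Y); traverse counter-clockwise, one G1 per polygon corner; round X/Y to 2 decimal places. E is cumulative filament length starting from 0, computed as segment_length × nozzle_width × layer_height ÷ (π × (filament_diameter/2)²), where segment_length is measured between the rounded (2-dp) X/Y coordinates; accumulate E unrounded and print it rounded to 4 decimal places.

At z = 2.75 mm: the cube (footprint 17.5×14) is included at this height; the cylinder at (-3, 7): section is a regular 16-gon, circumradius r=5.5; Combining (union): the regions partially overlap (shared area 15.47 mm²), so overlapping operands fuse into one piece — 1 connected region; (rotated 55° about Z; rotation is an isometry so areas/perimeters/island counts are preserved). The outline is a single polygon with 17 vertices. Extrusion per mm of travel: 0.4 × 0.25 / (π × 1.425²) = 0.015675. Accumulating E over each segment gives final E = 1.2171.

G0 X-12.87 Y0.60 Z2.75
G1 X-12.09 Y-1.40 E0.0337
G1 X-10.61 Y-2.95 E0.0672
G1 X-8.65 Y-3.81 E0.1008
G1 X-6.50 Y-3.86 E0.1345
G1 X-4.50 Y-3.08 E0.1682
G1 X-2.95 Y-1.60 E0.2018
G1 X-2.09 Y0.37 E0.2354
G1 X-2.06 Y1.44 E0.2522
G1 X0.00 Y0.00 E0.2916
G1 X10.04 Y14.34 E0.5660
G1 X-1.43 Y22.37 E0.7855
G1 X-11.47 Y8.03 E1.0599
G1 X-9.41 Y6.59 E1.0993
G1 X-10.41 Y6.20 E1.1161
G1 X-11.96 Y4.71 E1.1498
G1 X-12.82 Y2.75 E1.1834
G1 X-12.87 Y0.60 E1.2171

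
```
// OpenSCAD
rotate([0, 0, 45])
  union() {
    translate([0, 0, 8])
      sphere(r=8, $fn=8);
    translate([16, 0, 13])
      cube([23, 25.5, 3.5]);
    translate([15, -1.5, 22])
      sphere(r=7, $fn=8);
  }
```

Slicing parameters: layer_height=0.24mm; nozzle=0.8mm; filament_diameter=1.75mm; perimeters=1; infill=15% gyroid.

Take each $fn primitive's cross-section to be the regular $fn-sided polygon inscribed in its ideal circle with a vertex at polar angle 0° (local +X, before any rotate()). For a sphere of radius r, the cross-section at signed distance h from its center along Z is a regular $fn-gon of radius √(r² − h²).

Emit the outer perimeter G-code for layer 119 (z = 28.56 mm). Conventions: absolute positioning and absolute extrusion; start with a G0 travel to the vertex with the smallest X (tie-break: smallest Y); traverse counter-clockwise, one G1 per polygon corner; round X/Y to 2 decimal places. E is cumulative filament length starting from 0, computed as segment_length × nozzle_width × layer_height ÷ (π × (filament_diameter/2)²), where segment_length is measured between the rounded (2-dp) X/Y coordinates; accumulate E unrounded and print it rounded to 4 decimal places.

At z = 28.56 mm: the sphere is not intersected at this z (|z−center|=20.560 > r=8); the cube at (16, 0) is not intersected at this z (z outside [13, 16.5]); the r=7 sphere at (15, -1.5) contributes a regular 8-gon of circumradius √(7²−6.56²) = 2.443; Taking the union: only the r=7 sphere at (15, -1.5) is present, so the union is just that shape — 1 connected region; (rotated 45° about Z; rotation is an isometry so areas/perimeters/island counts are preserved). The outline is a single polygon with 8 vertices. Extrusion per mm of travel: 0.8 × 0.24 / (π × 0.875²) = 0.079824. Accumulating E over each segment gives final E = 1.1937.

G0 X9.22 Y9.55 Z28.56
G1 X9.94 Y7.82 E0.1496
G1 X11.67 Y7.10 E0.2992
G1 X13.39 Y7.82 E0.4480
G1 X14.11 Y9.55 E0.5976
G1 X13.39 Y11.27 E0.7464
G1 X11.67 Y11.99 E0.8953
G1 X9.94 Y11.27 E1.0448
G1 X9.22 Y9.55 E1.1937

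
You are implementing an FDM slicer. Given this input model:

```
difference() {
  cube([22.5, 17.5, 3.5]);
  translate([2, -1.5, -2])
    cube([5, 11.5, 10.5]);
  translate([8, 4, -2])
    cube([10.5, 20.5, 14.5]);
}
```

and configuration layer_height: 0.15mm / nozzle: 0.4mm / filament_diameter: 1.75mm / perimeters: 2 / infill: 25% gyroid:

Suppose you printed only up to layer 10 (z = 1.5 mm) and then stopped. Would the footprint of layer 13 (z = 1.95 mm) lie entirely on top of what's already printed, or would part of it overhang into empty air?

entirely on top

Compare the two slices. At z = 1.5: the cube (footprint 22.5×17.5) is included at this height (area 393.75 mm²); the cube at (2, -1.5) is present — its section is the full 5×11.5 rectangle (area 57.50 mm²); the cube at (8, 4) is present — its section is the full 10.5×20.5 rectangle (area 215.25 mm²); After the difference (first − rest): starting from the 22.5×17.5 cube (393.75 mm²), the 5×11.5 cube at (2, -1.5) partially overlaps it — only the 50.00 mm² overlap (of its 57.50 mm²) is removed, clipping the outline; the 10.5×20.5 cube at (8, 4) partially overlaps it — only the 141.75 mm² overlap (of its 215.25 mm²) is removed, clipping the outline — area = 202.00 mm². At z = 1.95: the 22.5×17.5 cube contributes its full rectangle (area 393.75 mm²); the cube at (2, -1.5) (footprint 5×11.5) is included at this height (area 57.50 mm²); the 10.5×20.5 cube at (8, 4) contributes its full rectangle (area 215.25 mm²); After the difference (first − rest): starting from the 22.5×17.5 cube (393.75 mm²), the 5×11.5 cube at (2, -1.5) partially overlaps it — only the 50.00 mm² overlap (of its 57.50 mm²) is removed, clipping the outline; the 10.5×20.5 cube at (8, 4) partially overlaps it — only the 141.75 mm² overlap (of its 215.25 mm²) is removed, clipping the outline — area = 202.00 mm². Checking containment: the cross-section at z = 1.95 is a subset of the cross-section at z = 1.5.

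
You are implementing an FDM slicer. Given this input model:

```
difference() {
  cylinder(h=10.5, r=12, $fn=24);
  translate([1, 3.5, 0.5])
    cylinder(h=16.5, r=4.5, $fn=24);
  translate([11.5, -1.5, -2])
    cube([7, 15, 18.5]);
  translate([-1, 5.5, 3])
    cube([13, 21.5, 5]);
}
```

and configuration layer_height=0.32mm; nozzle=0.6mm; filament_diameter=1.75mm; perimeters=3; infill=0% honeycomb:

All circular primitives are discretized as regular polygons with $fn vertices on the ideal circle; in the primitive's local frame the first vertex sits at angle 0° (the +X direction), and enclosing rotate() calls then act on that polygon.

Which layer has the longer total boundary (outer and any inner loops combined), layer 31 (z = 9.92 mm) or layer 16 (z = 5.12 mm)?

layer 31 (z = 9.92 mm)

Layer 31 (z = 9.92): the r=12 cylinder gives a regular 24-gon of circumradius 12 (constant along its height) (perimeter = 2·24·12.000·sin(180°/24) = 75.18 mm); the cylinder at (1, 3.5): section is a regular 24-gon, circumradius r=4.5 (perimeter = 2·24·4.500·sin(180°/24) = 28.19 mm); the 7×15 cube at (11.5, -1.5) contributes its full rectangle (perimeter 44.00 mm); the cube at (-1, 5.5) is not intersected at this z (z outside [3, 8]); Subtracting the remaining from the first: starting from the r=12 cylinder, the r=4.5 cylinder at (1, 3.5) lies wholly inside it (removes its full 62.89 mm² and its 28.19 mm outline becomes a hole wall); the 7×15 cube at (11.5, -1.5) partially overlaps it — only the 1.53 mm² overlap (of its 105.00 mm²) is removed, clipping the outline — boundary (outer + 1 inner loop) = 103.62 mm. So its perimeter = 103.62 mm. Layer 16 (z = 5.12): the r=12 cylinder gives a regular 24-gon of circumradius 12 (constant along its height) (perimeter = 2·24·12.000·sin(180°/24) = 75.18 mm); the r=4.5 cylinder at (1, 3.5) gives a regular 24-gon of circumradius 4.5 (constant along its height) (perimeter = 2·24·4.500·sin(180°/24) = 28.19 mm); the cube at (11.5, -1.5) is present — its section is the full 7×15 rectangle (perimeter 44.00 mm); the 13×21.5 cube at (-1, 5.5) contributes its full rectangle (perimeter 69.00 mm); After the difference (first − rest): starting from the r=12 cylinder, the r=4.5 cylinder at (1, 3.5) lies wholly inside it (removes its full 62.89 mm² and its 28.19 mm outline becomes a hole wall); the 7×15 cube at (11.5, -1.5) partially overlaps it — only the 1.53 mm² overlap (of its 105.00 mm²) is removed, clipping the outline; the 13×21.5 cube at (-1, 5.5) partially overlaps it — only the 43.32 mm² overlap (of its 279.50 mm²) is removed, clipping the outline — boundary = 92.46 mm. So its perimeter = 92.46 mm. Layer 31 is larger (103.62 vs 92.46 mm).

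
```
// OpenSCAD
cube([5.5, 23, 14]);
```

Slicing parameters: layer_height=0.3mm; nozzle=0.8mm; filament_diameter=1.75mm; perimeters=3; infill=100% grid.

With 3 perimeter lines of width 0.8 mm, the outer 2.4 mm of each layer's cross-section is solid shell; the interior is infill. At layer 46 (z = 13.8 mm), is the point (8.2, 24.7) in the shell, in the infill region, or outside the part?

At z = 13.8 mm: the cube is present — its section is the full 5.5×23 rectangle. Overall, the cross-section is a single solid region. The nearest boundary edge runs (5.50, 0.00)→(5.50, 23.00); distance from the point to it = 3.19 mm. The point is not inside any of the regions above, so it lies outside the cross-section (3.19 mm from the nearest boundary).

outside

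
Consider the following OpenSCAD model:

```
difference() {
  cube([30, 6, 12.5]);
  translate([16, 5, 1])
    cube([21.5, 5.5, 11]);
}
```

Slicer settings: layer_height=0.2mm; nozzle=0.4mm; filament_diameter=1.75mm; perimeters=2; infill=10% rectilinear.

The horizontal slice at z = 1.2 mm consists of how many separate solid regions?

At z = 1.2 mm: the cube (footprint 30×6) is included at this height; the cube at (16, 5) is present — its section is the full 21.5×5.5 rectangle; Subtracting the remaining from the first: starting from the 30×6 cube, the 21.5×5.5 cube at (16, 5) partially overlaps it — only the 14.00 mm² overlap (of its 118.25 mm²) is removed, clipping the outline — 1 connected region. The result has 1 disconnected region.

1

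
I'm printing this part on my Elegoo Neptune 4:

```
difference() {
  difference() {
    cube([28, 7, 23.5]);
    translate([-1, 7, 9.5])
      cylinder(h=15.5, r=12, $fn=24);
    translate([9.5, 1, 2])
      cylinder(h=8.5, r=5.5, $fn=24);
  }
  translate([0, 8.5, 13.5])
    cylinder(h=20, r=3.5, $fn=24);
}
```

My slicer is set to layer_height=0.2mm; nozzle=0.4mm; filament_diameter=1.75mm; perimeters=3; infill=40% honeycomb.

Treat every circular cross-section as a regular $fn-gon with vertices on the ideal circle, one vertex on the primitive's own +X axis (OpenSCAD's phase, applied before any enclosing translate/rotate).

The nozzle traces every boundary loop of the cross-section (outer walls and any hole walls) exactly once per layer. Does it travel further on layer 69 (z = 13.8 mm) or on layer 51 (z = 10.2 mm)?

layer 69 (z = 13.8 mm)

Layer 69 (z = 13.8): the cube is present — its section is the full 28×7 rectangle (perimeter 70.00 mm); the r=12 cylinder at (-1, 7) gives a regular 24-gon of circumradius 12 (constant along its height) (perimeter = 2·24·12.000·sin(180°/24) = 75.18 mm); the cylinder at (9.5, 1) does not reach this height (z outside [2, 10.5]); Taking the first minus the rest: starting from the 28×7 cube, the r=12 cylinder at (-1, 7) partially overlaps it — only the 71.46 mm² overlap (of its 447.24 mm²) is removed, clipping the outline — boundary = 50.90 mm; the r=3.5 cylinder at (0, 8.5) gives a regular 24-gon of circumradius 3.5 (constant along its height) (perimeter = 2·24·3.500·sin(180°/24) = 21.93 mm); After the difference (first − rest): starting from that combined region, the r=3.5 cylinder at (0, 8.5) misses the remaining region (no effect) — boundary = 50.90 mm. So its perimeter = 50.90 mm. Layer 51 (z = 10.2): the cube (footprint 28×7) is included at this height (perimeter 70.00 mm); the cylinder at (-1, 7): section is a regular 24-gon, circumradius r=12 (perimeter = 2·24·12.000·sin(180°/24) = 75.18 mm); the cylinder at (9.5, 1): section is a regular 24-gon, circumradius r=5.5 (perimeter = 2·24·5.500·sin(180°/24) = 34.46 mm); After the difference (first − rest): starting from the 28×7 cube, the r=12 cylinder at (-1, 7) partially overlaps it — only the 71.46 mm² overlap (of its 447.24 mm²) is removed, clipping the outline; the r=5.5 cylinder at (9.5, 1) partially overlaps it — only the 24.83 mm² overlap (of its 93.95 mm²) is removed, clipping the outline — boundary = 46.02 mm; the cylinder at (0, 8.5) is absent (z outside [13.5, 33.5]); After the difference (first − rest): none of the subtracted shapes is present at this height, so the result so far is unchanged — boundary = 46.02 mm. So its perimeter = 46.02 mm. Layer 69 is larger (50.90 vs 46.02 mm).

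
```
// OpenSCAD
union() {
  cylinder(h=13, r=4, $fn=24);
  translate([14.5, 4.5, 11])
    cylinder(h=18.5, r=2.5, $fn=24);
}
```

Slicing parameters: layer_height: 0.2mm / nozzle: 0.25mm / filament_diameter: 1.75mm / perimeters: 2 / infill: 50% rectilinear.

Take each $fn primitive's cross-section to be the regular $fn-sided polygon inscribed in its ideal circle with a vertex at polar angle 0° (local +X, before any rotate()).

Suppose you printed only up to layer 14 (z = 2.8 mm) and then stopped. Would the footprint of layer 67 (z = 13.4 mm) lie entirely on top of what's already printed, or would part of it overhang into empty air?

Compare the two slices. At z = 2.8: the r=4 cylinder contributes a regular 24-gon of circumradius 4 (area = (24/2)·4.000²·sin(360°/24) = 49.69 mm²); the cylinder at (14.5, 4.5) is not intersected at this z (z outside [11, 29.5]); Merging all regions: only the r=4 cylinder is present, so the union is just that shape — area = 49.69 mm². At z = 13.4: the cylinder does not reach this height (z outside [0, 13]); the r=2.5 cylinder at (14.5, 4.5) contributes a regular 24-gon of circumradius 2.5 (area = (24/2)·2.500²·sin(360°/24) = 19.41 mm²); Merging all regions: only the r=2.5 cylinder at (14.5, 4.5) is present, so the union is just that shape — area = 19.41 mm². Checking containment: at z = 13.4 the cross-section extends beyond the z = 2.8 cross-section by about 19.41 mm².

part overhangs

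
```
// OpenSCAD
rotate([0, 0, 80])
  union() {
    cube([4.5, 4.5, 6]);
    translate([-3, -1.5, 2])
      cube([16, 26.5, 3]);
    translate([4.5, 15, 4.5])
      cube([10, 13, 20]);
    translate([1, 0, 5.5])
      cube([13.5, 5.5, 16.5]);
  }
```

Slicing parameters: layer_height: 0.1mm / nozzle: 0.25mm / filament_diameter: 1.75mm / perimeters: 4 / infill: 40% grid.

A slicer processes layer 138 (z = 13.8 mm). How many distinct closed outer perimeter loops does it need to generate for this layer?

At z = 13.8 mm: the cube is absent (z outside [0, 6]); the cube at (-3, -1.5) does not reach this height (z outside [2, 5]); the 10×13 cube at (4.5, 15) contributes its full rectangle; the cube at (1, 0) (footprint 13.5×5.5) is included at this height; Merging all regions: the 2 present regions are separate (no shared area or edge), so areas and boundary lengths simply add and each stays a separate island — 2 connected regions; (whole slice rotated 80° about Z — lengths, areas and connectivity unchanged). The result has 2 disconnected regions.

2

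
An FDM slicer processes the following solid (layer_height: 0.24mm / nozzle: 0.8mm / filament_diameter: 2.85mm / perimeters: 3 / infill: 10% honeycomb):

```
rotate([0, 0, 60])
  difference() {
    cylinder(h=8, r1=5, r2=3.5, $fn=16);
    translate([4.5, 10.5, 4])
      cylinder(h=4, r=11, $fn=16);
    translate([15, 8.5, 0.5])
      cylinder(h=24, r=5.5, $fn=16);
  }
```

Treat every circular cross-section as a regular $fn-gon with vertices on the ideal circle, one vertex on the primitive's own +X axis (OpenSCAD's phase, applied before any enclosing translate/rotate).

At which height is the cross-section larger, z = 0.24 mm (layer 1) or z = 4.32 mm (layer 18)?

layer 1 (z = 0.24 mm)

Layer 1 (z = 0.24): the cone: at t=0.030 of its height the radius interpolates to r₁+(r₂−r₁)t = 4.955, giving a regular 16-gon of that circumradius (area = (16/2)·4.955²·sin(360°/16) = 75.17 mm²); the cylinder at (4.5, 10.5) does not reach this height (z outside [4, 8]); the cylinder at (15, 8.5) is absent (z outside [0.5, 24.5]); After the difference (first − rest): none of the subtracted shapes is present at this height, so the cone is unchanged — area = 75.17 mm²; (whole slice rotated 60° about Z — lengths, areas and connectivity unchanged). So its area = 75.17 mm². Layer 18 (z = 4.32): the cone contributes a regular 16-gon of circumradius 4.190 (interpolated between r1=5 and r2=3.5 at t=0.540) (area = (16/2)·4.190²·sin(360°/16) = 53.75 mm²); the r=11 cylinder at (4.5, 10.5) contributes a regular 16-gon of circumradius 11 (area = (16/2)·11.000²·sin(360°/16) = 370.44 mm²); the r=5.5 cylinder at (15, 8.5) contributes a regular 16-gon of circumradius 5.5 (area = (16/2)·5.500²·sin(360°/16) = 92.61 mm²); Subtracting the remaining from the first: starting from the cone (53.75 mm²), the r=11 cylinder at (4.5, 10.5) partially overlaps it — only the 20.14 mm² overlap (of its 370.44 mm²) is removed, clipping the outline; the r=5.5 cylinder at (15, 8.5) misses the remaining region (no effect) — area = 33.61 mm²; (rotated 60° about Z; rotation is an isometry so areas/perimeters/island counts are preserved). So its area = 33.61 mm². Layer 1 is larger (75.17 vs 33.61 mm²).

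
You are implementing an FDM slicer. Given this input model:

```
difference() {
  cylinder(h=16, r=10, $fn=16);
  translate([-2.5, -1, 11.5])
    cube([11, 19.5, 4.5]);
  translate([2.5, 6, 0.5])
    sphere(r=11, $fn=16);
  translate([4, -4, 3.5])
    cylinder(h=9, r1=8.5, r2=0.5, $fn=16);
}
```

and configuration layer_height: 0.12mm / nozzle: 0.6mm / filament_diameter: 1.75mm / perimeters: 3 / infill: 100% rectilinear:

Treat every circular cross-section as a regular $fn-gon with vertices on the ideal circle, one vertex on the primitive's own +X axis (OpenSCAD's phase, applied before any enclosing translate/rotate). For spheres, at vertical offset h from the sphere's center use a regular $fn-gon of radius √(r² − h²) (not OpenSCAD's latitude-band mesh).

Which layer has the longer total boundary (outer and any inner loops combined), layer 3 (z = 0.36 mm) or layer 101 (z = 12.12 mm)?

layer 101 (z = 12.12 mm)

Layer 3 (z = 0.36): the cylinder: section is a regular 16-gon, circumradius r=10 (perimeter = 2·16·10.000·sin(180°/16) = 62.43 mm); the cube at (-2.5, -1) is absent (z outside [11.5, 16]); the r=11 sphere at (2.5, 6) contributes a regular 16-gon of circumradius √(11²−0.14²) = 10.999 (perimeter = 2·16·10.999·sin(180°/16) = 68.67 mm); the cone at (4, -4) does not reach this height (z outside [3.5, 12.5]); After the difference (first − rest): starting from the r=10 cylinder, the r=11 sphere at (2.5, 6) partially overlaps it — only the 203.98 mm² overlap (of its 370.38 mm²) is removed, clipping the outline — boundary = 58.47 mm. So its perimeter = 58.47 mm. Layer 101 (z = 12.12): the cylinder: section is a regular 16-gon, circumradius r=10 (perimeter = 2·16·10.000·sin(180°/16) = 62.43 mm); the 11×19.5 cube at (-2.5, -1) contributes its full rectangle (perimeter 61.00 mm); the sphere at (2.5, 6) does not reach this height (|z−center|=11.620 > r=11); the cone at (4, -4): at t=0.958 of its height the radius interpolates to r₁+(r₂−r₁)t = 0.838, giving a regular 16-gon of that circumradius (perimeter = 2·16·0.838·sin(180°/16) = 5.23 mm); Subtracting the remaining from the first: starting from the r=10 cylinder, the 11×19.5 cube at (-2.5, -1) partially overlaps it — only the 107.22 mm² overlap (of its 214.50 mm²) is removed, clipping the outline; the cone at (4, -4) lies wholly inside it (removes its full 2.15 mm² and its 5.23 mm outline becomes a hole wall) — boundary (outer + 1 inner loop) = 82.17 mm. So its perimeter = 82.17 mm. Layer 101 is larger (82.17 vs 58.47 mm).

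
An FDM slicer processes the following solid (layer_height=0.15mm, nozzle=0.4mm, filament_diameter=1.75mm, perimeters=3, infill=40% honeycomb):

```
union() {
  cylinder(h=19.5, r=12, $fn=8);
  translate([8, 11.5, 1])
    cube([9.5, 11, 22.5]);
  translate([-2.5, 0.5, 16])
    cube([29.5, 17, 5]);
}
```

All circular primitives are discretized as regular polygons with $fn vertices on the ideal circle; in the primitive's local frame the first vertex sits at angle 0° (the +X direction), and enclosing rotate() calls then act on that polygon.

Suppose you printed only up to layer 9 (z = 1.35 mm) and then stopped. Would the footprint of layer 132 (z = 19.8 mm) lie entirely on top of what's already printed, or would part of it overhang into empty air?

Compare the two slices. At z = 1.35: the r=12 cylinder gives a regular 8-gon of circumradius 12 (constant along its height) (area = (8/2)·12.000²·sin(360°/8) = 407.29 mm²); the cube at (8, 11.5) is present — its section is the full 9.5×11 rectangle (area 104.50 mm²); the cube at (-2.5, 0.5) does not reach this height (z outside [16, 21]); Combining (union): the 2 present regions are separate (no shared area or edge), so areas and boundary lengths simply add and each stays a separate island — area = 511.79 mm². At z = 19.8: the cylinder is not intersected at this z (z outside [0, 19.5]); the cube at (8, 11.5) is present — its section is the full 9.5×11 rectangle (area 104.50 mm²); the 29.5×17 cube at (-2.5, 0.5) contributes its full rectangle (area 501.50 mm²); Merging all regions: the regions partially overlap — summed areas 606.00 mm² minus the doubly-counted overlap 57.00 mm² gives 549.00 mm² — area = 549.00 mm². Checking containment: at z = 19.8 the cross-section extends beyond the z = 1.35 cross-section by about 321.17 mm².

part overhangs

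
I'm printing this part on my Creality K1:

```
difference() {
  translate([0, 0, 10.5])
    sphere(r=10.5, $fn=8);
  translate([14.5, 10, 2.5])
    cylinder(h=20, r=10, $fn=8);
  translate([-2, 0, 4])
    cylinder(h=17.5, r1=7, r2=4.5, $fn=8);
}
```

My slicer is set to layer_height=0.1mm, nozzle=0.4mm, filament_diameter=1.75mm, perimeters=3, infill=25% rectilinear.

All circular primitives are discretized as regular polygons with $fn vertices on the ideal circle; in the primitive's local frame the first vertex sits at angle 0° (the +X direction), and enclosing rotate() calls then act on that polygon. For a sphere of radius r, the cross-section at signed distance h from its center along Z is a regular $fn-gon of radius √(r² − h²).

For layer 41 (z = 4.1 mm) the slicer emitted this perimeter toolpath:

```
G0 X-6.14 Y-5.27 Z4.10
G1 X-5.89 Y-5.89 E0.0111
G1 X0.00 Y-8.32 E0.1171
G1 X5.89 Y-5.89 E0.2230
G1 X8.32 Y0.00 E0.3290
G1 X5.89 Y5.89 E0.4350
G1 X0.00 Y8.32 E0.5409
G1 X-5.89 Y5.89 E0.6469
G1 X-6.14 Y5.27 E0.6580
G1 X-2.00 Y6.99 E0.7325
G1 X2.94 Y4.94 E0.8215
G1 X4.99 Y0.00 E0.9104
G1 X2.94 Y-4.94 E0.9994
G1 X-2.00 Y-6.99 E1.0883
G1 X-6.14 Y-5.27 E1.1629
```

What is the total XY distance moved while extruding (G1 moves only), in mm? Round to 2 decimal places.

Sum the Euclidean lengths of each G1 segment: total = 69.93 mm.

69.93 mm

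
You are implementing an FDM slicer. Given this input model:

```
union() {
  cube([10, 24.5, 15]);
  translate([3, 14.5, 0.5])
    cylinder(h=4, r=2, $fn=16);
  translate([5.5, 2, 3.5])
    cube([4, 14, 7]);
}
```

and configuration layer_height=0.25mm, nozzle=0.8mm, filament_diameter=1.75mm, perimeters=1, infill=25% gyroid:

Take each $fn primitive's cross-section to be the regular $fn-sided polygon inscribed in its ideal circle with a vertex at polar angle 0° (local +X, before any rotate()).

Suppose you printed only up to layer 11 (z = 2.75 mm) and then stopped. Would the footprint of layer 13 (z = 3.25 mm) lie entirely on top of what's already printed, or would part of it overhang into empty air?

Compare the two slices. At z = 2.75: the 10×24.5 cube contributes its full rectangle (area 245.00 mm²); the r=2 cylinder at (3, 14.5) gives a regular 16-gon of circumradius 2 (constant along its height) (area = (16/2)·2.000²·sin(360°/16) = 12.25 mm²); the cube at (5.5, 2) does not reach this height (z outside [3.5, 10.5]); Taking the union: the r=2 cylinder at (3, 14.5) lies entirely inside the 10×24.5 cube, so the union is just the 10×24.5 cube — area = 245.00 mm². At z = 3.25: the cube is present — its section is the full 10×24.5 rectangle (area 245.00 mm²); the r=2 cylinder at (3, 14.5) gives a regular 16-gon of circumradius 2 (constant along its height) (area = (16/2)·2.000²·sin(360°/16) = 12.25 mm²); the cube at (5.5, 2) does not reach this height (z outside [3.5, 10.5]); Merging all regions: the r=2 cylinder at (3, 14.5) lies entirely inside the 10×24.5 cube, so the union is just the 10×24.5 cube — area = 245.00 mm². Checking containment: the cross-section at z = 3.25 is a subset of the cross-section at z = 2.75.

entirely on top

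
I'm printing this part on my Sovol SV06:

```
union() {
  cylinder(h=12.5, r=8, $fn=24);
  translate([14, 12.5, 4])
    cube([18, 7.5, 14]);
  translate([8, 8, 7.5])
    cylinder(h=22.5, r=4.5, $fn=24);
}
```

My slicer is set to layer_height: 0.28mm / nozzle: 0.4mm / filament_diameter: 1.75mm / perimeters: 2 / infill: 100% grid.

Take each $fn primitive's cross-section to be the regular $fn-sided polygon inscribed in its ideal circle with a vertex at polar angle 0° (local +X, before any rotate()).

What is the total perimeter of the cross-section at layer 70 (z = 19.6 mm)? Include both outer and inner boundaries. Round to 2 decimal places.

At z = 19.6 mm: the cylinder is absent (z outside [0, 12.5]); the cube at (14, 12.5) does not reach this height (z outside [4, 18]); the cylinder at (8, 8): section is a regular 24-gon, circumradius r=4.5 (perimeter = 2·24·4.500·sin(180°/24) = 28.19 mm); Taking the union: only the r=4.5 cylinder at (8, 8) is present, so the union is just that shape — boundary = 28.19 mm. Overall, the cross-section is a single solid region. Total boundary length (outer) = 28.19 mm.

28.19 mm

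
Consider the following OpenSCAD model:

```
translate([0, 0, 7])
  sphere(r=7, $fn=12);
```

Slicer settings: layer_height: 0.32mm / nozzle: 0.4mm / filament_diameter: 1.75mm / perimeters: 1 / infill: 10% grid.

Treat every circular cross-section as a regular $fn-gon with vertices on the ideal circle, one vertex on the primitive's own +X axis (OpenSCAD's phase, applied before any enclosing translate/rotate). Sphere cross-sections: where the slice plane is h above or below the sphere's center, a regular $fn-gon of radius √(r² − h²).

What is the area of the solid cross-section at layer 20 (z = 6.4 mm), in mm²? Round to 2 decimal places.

At z = 6.4 mm: the sphere: section is a regular 12-gon, circumradius = √(r²−h²) = √(7²−0.6²) = 6.974 (area = (12/2)·6.974²·sin(360°/12) = 145.92 mm²). Overall, the cross-section is a single solid region. Net area = 145.92 mm².

145.92 mm²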